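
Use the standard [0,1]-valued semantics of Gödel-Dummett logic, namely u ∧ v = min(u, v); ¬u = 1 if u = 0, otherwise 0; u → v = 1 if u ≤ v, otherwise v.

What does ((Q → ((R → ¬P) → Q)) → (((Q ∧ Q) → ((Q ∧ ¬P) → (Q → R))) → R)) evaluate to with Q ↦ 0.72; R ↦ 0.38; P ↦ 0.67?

¬P: Gödel ¬ of 0.67 = 0 (operand ≠ 0)
(R → ¬P): 0.38 > 0, so result = 0
((R → ¬P) → Q): 0 ≤ 0.72, so result = 1
(Q → ((R → ¬P) → Q)): 0.72 ≤ 1, so result = 1
(Q ∧ Q) = min(0.72, 0.72) = 0.72
¬P: Gödel ¬ of 0.67 = 0 (operand ≠ 0)
(Q ∧ ¬P) = min(0.72, 0) = 0
(Q → R): 0.72 > 0.38, so result = 0.38
((Q ∧ ¬P) → (Q → R)): 0 ≤ 0.38, so result = 1
((Q ∧ Q) → ((Q ∧ ¬P) → (Q → R))): 0.72 ≤ 1, so result = 1
(((Q ∧ Q) → ((Q ∧ ¬P) → (Q → R))) → R): 1 > 0.38, so result = 0.38
((Q → ((R → ¬P) → Q)) → (((Q ∧ Q) → ((Q ∧ ¬P) → (Q → R))) → R)): 1 > 0.38, so result = 0.38

0.38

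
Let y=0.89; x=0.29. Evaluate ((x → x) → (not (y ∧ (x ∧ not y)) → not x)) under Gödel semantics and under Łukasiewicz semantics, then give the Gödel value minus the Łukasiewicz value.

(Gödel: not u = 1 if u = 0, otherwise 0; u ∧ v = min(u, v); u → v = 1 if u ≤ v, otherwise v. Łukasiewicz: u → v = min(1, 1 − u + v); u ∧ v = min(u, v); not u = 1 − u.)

-0.82

Gödel evaluation:
  (x → x): 0.29 ≤ 0.29, so result = 1
  not y: Gödel ¬ of 0.89 = 0 (operand ≠ 0)
  (x ∧ not y) = min(0.29, 0) = 0
  (y ∧ (x ∧ not y)) = min(0.89, 0) = 0
  not (y ∧ (x ∧ not y)): Gödel ¬ of 0 = 1 (operand is 0)
  not x: Gödel ¬ of 0.29 = 0 (operand ≠ 0)
  (not (y ∧ (x ∧ not y)) → not x): 1 > 0, so result = 0
  ((x → x) → (not (y ∧ (x ∧ not y)) → not x)): 1 > 0, so result = 0
  Gödel value = 0
Łukasiewicz evaluation:
  (x → x): min(1, 1 − 0.29 + 0.29) = 1
  not y: Łukasiewicz ¬ gives 1 − 0.89 = 0.11
  (x ∧ not y) = min(0.29, 0.11) = 0.11
  (y ∧ (x ∧ not y)) = min(0.89, 0.11) = 0.11
  not (y ∧ (x ∧ not y)): Łukasiewicz ¬ gives 1 − 0.11 = 0.89
  not x: Łukasiewicz ¬ gives 1 − 0.29 = 0.71
  (not (y ∧ (x ∧ not y)) → not x): min(1, 1 − 0.89 + 0.71) = 0.82
  ((x → x) → (not (y ∧ (x ∧ not y)) → not x)): min(1, 1 − 1 + 0.82) = 0.82
  Łukasiewicz value = 0.82
Difference: 0 − 0.82 = -0.82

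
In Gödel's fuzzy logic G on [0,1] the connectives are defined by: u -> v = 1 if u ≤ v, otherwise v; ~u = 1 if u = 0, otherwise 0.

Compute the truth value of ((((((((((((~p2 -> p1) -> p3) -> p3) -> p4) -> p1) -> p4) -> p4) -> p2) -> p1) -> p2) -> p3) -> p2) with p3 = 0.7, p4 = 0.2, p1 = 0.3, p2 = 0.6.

~p2: Gödel ¬ of 0.6 = 0 (operand ≠ 0)
(~p2 -> p1): 0 ≤ 0.3, so result = 1
((~p2 -> p1) -> p3): 1 > 0.7, so result = 0.7
(((~p2 -> p1) -> p3) -> p3): 0.7 ≤ 0.7, so result = 1
((((~p2 -> p1) -> p3) -> p3) -> p4): 1 > 0.2, so result = 0.2
(((((~p2 -> p1) -> p3) -> p3) -> p4) -> p1): 0.2 ≤ 0.3, so result = 1
((((((~p2 -> p1) -> p3) -> p3) -> p4) -> p1) -> p4): 1 > 0.2, so result = 0.2
(((((((~p2 -> p1) -> p3) -> p3) -> p4) -> p1) -> p4) -> p4): 0.2 ≤ 0.2, so result = 1
((((((((~p2 -> p1) -> p3) -> p3) -> p4) -> p1) -> p4) -> p4) -> p2): 1 > 0.6, so result = 0.6
(((((((((~p2 -> p1) -> p3) -> p3) -> p4) -> p1) -> p4) -> p4) -> p2) -> p1): 0.6 > 0.3, so result = 0.3
((((((((((~p2 -> p1) -> p3) -> p3) -> p4) -> p1) -> p4) -> p4) -> p2) -> p1) -> p2): 0.3 ≤ 0.6, so result = 1
(((((((((((~p2 -> p1) -> p3) -> p3) -> p4) -> p1) -> p4) -> p4) -> p2) -> p1) -> p2) -> p3): 1 > 0.7, so result = 0.7
((((((((((((~p2 -> p1) -> p3) -> p3) -> p4) -> p1) -> p4) -> p4) -> p2) -> p1) -> p2) -> p3) -> p2): 0.7 > 0.6, so result = 0.6

0.60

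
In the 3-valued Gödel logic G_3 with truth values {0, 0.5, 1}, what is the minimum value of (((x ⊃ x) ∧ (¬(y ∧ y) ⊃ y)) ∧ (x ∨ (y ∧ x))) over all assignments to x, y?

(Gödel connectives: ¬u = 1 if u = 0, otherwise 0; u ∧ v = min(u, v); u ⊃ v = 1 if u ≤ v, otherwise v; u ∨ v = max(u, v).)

The minimum is attained at x = 0, y = 0:
  (x ⊃ x): 0 ≤ 0, so result = 1
  (y ∧ y) = min(0, 0) = 0
  ¬(y ∧ y): Gödel ¬ of 0 = 1 (operand is 0)
  (¬(y ∧ y) ⊃ y): 1 > 0, so result = 0
  ((x ⊃ x) ∧ (¬(y ∧ y) ⊃ y)) = min(1, 0) = 0
  (y ∧ x) = min(0, 0) = 0
  (x ∨ (y ∧ x)) = max(0, 0) = 0
  (((x ⊃ x) ∧ (¬(y ∧ y) ⊃ y)) ∧ (x ∨ (y ∧ x))) = min(0, 0) = 0
Checking all 9 assignments confirms none give a value below 0.00.

0.00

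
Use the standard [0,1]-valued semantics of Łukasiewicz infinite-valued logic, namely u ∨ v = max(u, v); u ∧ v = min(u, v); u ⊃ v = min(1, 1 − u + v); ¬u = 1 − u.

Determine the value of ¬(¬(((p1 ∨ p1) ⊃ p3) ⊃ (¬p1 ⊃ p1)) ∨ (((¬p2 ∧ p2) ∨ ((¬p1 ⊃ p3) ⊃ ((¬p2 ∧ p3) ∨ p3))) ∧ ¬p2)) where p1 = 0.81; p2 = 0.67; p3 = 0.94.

0.67

(p1 ∨ p1) = max(0.81, 0.81) = 0.81
((p1 ∨ p1) ⊃ p3): min(1, 1 − 0.81 + 0.94) = 1
¬p1: Łukasiewicz ¬ gives 1 − 0.81 = 0.19
(¬p1 ⊃ p1): min(1, 1 − 0.19 + 0.81) = 1
(((p1 ∨ p1) ⊃ p3) ⊃ (¬p1 ⊃ p1)): min(1, 1 − 1 + 1) = 1
¬(((p1 ∨ p1) ⊃ p3) ⊃ (¬p1 ⊃ p1)): Łukasiewicz ¬ gives 1 − 1 = 0
¬p2: Łukasiewicz ¬ gives 1 − 0.67 = 0.33
(¬p2 ∧ p2) = min(0.33, 0.67) = 0.33
¬p1: Łukasiewicz ¬ gives 1 − 0.81 = 0.19
(¬p1 ⊃ p3): min(1, 1 − 0.19 + 0.94) = 1
¬p2: Łukasiewicz ¬ gives 1 − 0.67 = 0.33
(¬p2 ∧ p3) = min(0.33, 0.94) = 0.33
((¬p2 ∧ p3) ∨ p3) = max(0.33, 0.94) = 0.94
((¬p1 ⊃ p3) ⊃ ((¬p2 ∧ p3) ∨ p3)): min(1, 1 − 1 + 0.94) = 0.94
((¬p2 ∧ p2) ∨ ((¬p1 ⊃ p3) ⊃ ((¬p2 ∧ p3) ∨ p3))) = max(0.33, 0.94) = 0.94
¬p2: Łukasiewicz ¬ gives 1 − 0.67 = 0.33
(((¬p2 ∧ p2) ∨ ((¬p1 ⊃ p3) ⊃ ((¬p2 ∧ p3) ∨ p3))) ∧ ¬p2) = min(0.94, 0.33) = 0.33
(¬(((p1 ∨ p1) ⊃ p3) ⊃ (¬p1 ⊃ p1)) ∨ (((¬p2 ∧ p2) ∨ ((¬p1 ⊃ p3) ⊃ ((¬p2 ∧ p3) ∨ p3))) ∧ ¬p2)) = max(0, 0.33) = 0.33
¬(¬(((p1 ∨ p1) ⊃ p3) ⊃ (¬p1 ⊃ p1)) ∨ (((¬p2 ∧ p2) ∨ ((¬p1 ⊃ p3) ⊃ ((¬p2 ∧ p3) ∨ p3))) ∧ ¬p2)): Łukasiewicz ¬ gives 1 − 0.33 = 0.67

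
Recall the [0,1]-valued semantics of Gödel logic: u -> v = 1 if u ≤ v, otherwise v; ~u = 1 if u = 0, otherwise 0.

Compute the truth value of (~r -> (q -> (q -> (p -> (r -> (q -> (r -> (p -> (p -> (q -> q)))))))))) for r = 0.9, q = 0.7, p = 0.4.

~r: Gödel ¬ of 0.9 = 0 (operand ≠ 0)
(q -> q): 0.7 ≤ 0.7, so result = 1
(p -> (q -> q)): 0.4 ≤ 1, so result = 1
(p -> (p -> (q -> q))): 0.4 ≤ 1, so result = 1
(r -> (p -> (p -> (q -> q)))): 0.9 ≤ 1, so result = 1
(q -> (r -> (p -> (p -> (q -> q))))): 0.7 ≤ 1, so result = 1
(r -> (q -> (r -> (p -> (p -> (q -> q)))))): 0.9 ≤ 1, so result = 1
(p -> (r -> (q -> (r -> (p -> (p -> (q -> q))))))): 0.4 ≤ 1, so result = 1
(q -> (p -> (r -> (q -> (r -> (p -> (p -> (q -> q)))))))): 0.7 ≤ 1, so result = 1
(q -> (q -> (p -> (r -> (q -> (r -> (p -> (p -> (q -> q))))))))): 0.7 ≤ 1, so result = 1
(~r -> (q -> (q -> (p -> (r -> (q -> (r -> (p -> (p -> (q -> q)))))))))): 0 ≤ 1, so result = 1

1.00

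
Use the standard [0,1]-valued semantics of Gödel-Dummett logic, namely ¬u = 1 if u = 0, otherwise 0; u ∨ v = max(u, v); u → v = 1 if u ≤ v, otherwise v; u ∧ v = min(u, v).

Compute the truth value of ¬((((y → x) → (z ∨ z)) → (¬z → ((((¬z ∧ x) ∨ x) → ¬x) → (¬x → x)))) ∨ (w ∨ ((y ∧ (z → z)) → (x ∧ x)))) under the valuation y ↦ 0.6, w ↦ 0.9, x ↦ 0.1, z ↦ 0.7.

0.00

(y → x): 0.6 > 0.1, so result = 0.1
(z ∨ z) = max(0.7, 0.7) = 0.7
((y → x) → (z ∨ z)): 0.1 ≤ 0.7, so result = 1
¬z: Gödel ¬ of 0.7 = 0 (operand ≠ 0)
¬z: Gödel ¬ of 0.7 = 0 (operand ≠ 0)
(¬z ∧ x) = min(0, 0.1) = 0
((¬z ∧ x) ∨ x) = max(0, 0.1) = 0.1
¬x: Gödel ¬ of 0.1 = 0 (operand ≠ 0)
(((¬z ∧ x) ∨ x) → ¬x): 0.1 > 0, so result = 0
¬x: Gödel ¬ of 0.1 = 0 (operand ≠ 0)
(¬x → x): 0 ≤ 0.1, so result = 1
((((¬z ∧ x) ∨ x) → ¬x) → (¬x → x)): 0 ≤ 1, so result = 1
(¬z → ((((¬z ∧ x) ∨ x) → ¬x) → (¬x → x))): 0 ≤ 1, so result = 1
(((y → x) → (z ∨ z)) → (¬z → ((((¬z ∧ x) ∨ x) → ¬x) → (¬x → x)))): 1 ≤ 1, so result = 1
(z → z): 0.7 ≤ 0.7, so result = 1
(y ∧ (z → z)) = min(0.6, 1) = 0.6
(x ∧ x) = min(0.1, 0.1) = 0.1
((y ∧ (z → z)) → (x ∧ x)): 0.6 > 0.1, so result = 0.1
(w ∨ ((y ∧ (z → z)) → (x ∧ x))) = max(0.9, 0.1) = 0.9
((((y → x) → (z ∨ z)) → (¬z → ((((¬z ∧ x) ∨ x) → ¬x) → (¬x → x)))) ∨ (w ∨ ((y ∧ (z → z)) → (x ∧ x)))) = max(1, 0.9) = 1
¬((((y → x) → (z ∨ z)) → (¬z → ((((¬z ∧ x) ∨ x) → ¬x) → (¬x → x)))) ∨ (w ∨ ((y ∧ (z → z)) → (x ∧ x)))): Gödel ¬ of 1 = 0 (operand ≠ 0)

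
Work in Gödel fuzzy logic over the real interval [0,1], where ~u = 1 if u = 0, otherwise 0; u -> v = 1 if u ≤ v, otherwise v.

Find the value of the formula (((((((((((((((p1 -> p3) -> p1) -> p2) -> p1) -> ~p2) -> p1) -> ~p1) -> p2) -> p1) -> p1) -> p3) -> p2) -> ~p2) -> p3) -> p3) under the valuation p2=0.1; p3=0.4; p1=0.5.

(p1 -> p3): 0.5 > 0.4, so result = 0.4
((p1 -> p3) -> p1): 0.4 ≤ 0.5, so result = 1
(((p1 -> p3) -> p1) -> p2): 1 > 0.1, so result = 0.1
((((p1 -> p3) -> p1) -> p2) -> p1): 0.1 ≤ 0.5, so result = 1
~p2: Gödel ¬ of 0.1 = 0 (operand ≠ 0)
(((((p1 -> p3) -> p1) -> p2) -> p1) -> ~p2): 1 > 0, so result = 0
((((((p1 -> p3) -> p1) -> p2) -> p1) -> ~p2) -> p1): 0 ≤ 0.5, so result = 1
~p1: Gödel ¬ of 0.5 = 0 (operand ≠ 0)
(((((((p1 -> p3) -> p1) -> p2) -> p1) -> ~p2) -> p1) -> ~p1): 1 > 0, so result = 0
((((((((p1 -> p3) -> p1) -> p2) -> p1) -> ~p2) -> p1) -> ~p1) -> p2): 0 ≤ 0.1, so result = 1
(((((((((p1 -> p3) -> p1) -> p2) -> p1) -> ~p2) -> p1) -> ~p1) -> p2) -> p1): 1 > 0.5, so result = 0.5
((((((((((p1 -> p3) -> p1) -> p2) -> p1) -> ~p2) -> p1) -> ~p1) -> p2) -> p1) -> p1): 0.5 ≤ 0.5, so result = 1
(((((((((((p1 -> p3) -> p1) -> p2) -> p1) -> ~p2) -> p1) -> ~p1) -> p2) -> p1) -> p1) -> p3): 1 > 0.4, so result = 0.4
((((((((((((p1 -> p3) -> p1) -> p2) -> p1) -> ~p2) -> p1) -> ~p1) -> p2) -> p1) -> p1) -> p3) -> p2): 0.4 > 0.1, so result = 0.1
~p2: Gödel ¬ of 0.1 = 0 (operand ≠ 0)
(((((((((((((p1 -> p3) -> p1) -> p2) -> p1) -> ~p2) -> p1) -> ~p1) -> p2) -> p1) -> p1) -> p3) -> p2) -> ~p2): 0.1 > 0, so result = 0
((((((((((((((p1 -> p3) -> p1) -> p2) -> p1) -> ~p2) -> p1) -> ~p1) -> p2) -> p1) -> p1) -> p3) -> p2) -> ~p2) -> p3): 0 ≤ 0.4, so result = 1
(((((((((((((((p1 -> p3) -> p1) -> p2) -> p1) -> ~p2) -> p1) -> ~p1) -> p2) -> p1) -> p1) -> p3) -> p2) -> ~p2) -> p3) -> p3): 1 > 0.4, so result = 0.4

0.40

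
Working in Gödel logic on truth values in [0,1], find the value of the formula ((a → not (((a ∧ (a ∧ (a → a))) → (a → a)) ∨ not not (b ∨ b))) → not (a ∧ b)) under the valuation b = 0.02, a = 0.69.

1.00

(a → a): 0.69 ≤ 0.69, so result = 1
(a ∧ (a → a)) = min(0.69, 1) = 0.69
(a ∧ (a ∧ (a → a))) = min(0.69, 0.69) = 0.69
(a → a): 0.69 ≤ 0.69, so result = 1
((a ∧ (a ∧ (a → a))) → (a → a)): 0.69 ≤ 1, so result = 1
(b ∨ b) = max(0.02, 0.02) = 0.02
not (b ∨ b): Gödel ¬ of 0.02 = 0 (operand ≠ 0)
not not (b ∨ b): Gödel ¬ of 0 = 1 (operand is 0)
(((a ∧ (a ∧ (a → a))) → (a → a)) ∨ not not (b ∨ b)) = max(1, 1) = 1
not (((a ∧ (a ∧ (a → a))) → (a → a)) ∨ not not (b ∨ b)): Gödel ¬ of 1 = 0 (operand ≠ 0)
(a → not (((a ∧ (a ∧ (a → a))) → (a → a)) ∨ not not (b ∨ b))): 0.69 > 0, so result = 0
(a ∧ b) = min(0.69, 0.02) = 0.02
not (a ∧ b): Gödel ¬ of 0.02 = 0 (operand ≠ 0)
((a → not (((a ∧ (a ∧ (a → a))) → (a → a)) ∨ not not (b ∨ b))) → not (a ∧ b)): 0 ≤ 0, so result = 1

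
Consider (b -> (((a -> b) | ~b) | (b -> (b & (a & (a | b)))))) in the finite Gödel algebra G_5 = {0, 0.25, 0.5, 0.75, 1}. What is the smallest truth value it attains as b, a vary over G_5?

1.00

Every assignment gives 1. For instance at b = 0, a = 0:
  (a -> b): 0 ≤ 0, so result = 1
  ~b: Gödel ¬ of 0 = 1 (operand is 0)
  ((a -> b) | ~b) = max(1, 1) = 1
  (a | b) = max(0, 0) = 0
  (a & (a | b)) = min(0, 0) = 0
  (b & (a & (a | b))) = min(0, 0) = 0
  (b -> (b & (a & (a | b)))): 0 ≤ 0, so result = 1
  (((a -> b) | ~b) | (b -> (b & (a & (a | b))))) = max(1, 1) = 1
  (b -> (((a -> b) | ~b) | (b -> (b & (a & (a | b)))))): 0 ≤ 1, so result = 1
All 25 assignments give value 1 — the formula is a G_5-tautology.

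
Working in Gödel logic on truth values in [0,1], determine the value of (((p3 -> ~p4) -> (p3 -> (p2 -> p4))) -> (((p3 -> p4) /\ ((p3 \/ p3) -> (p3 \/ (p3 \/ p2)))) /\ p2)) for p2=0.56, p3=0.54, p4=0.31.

~p4: Gödel ¬ of 0.31 = 0 (operand ≠ 0)
(p3 -> ~p4): 0.54 > 0, so result = 0
(p2 -> p4): 0.56 > 0.31, so result = 0.31
(p3 -> (p2 -> p4)): 0.54 > 0.31, so result = 0.31
((p3 -> ~p4) -> (p3 -> (p2 -> p4))): 0 ≤ 0.31, so result = 1
(p3 -> p4): 0.54 > 0.31, so result = 0.31
(p3 \/ p3) = max(0.54, 0.54) = 0.54
(p3 \/ p2) = max(0.54, 0.56) = 0.56
(p3 \/ (p3 \/ p2)) = max(0.54, 0.56) = 0.56
((p3 \/ p3) -> (p3 \/ (p3 \/ p2))): 0.54 ≤ 0.56, so result = 1
((p3 -> p4) /\ ((p3 \/ p3) -> (p3 \/ (p3 \/ p2)))) = min(0.31, 1) = 0.31
(((p3 -> p4) /\ ((p3 \/ p3) -> (p3 \/ (p3 \/ p2)))) /\ p2) = min(0.31, 0.56) = 0.31
(((p3 -> ~p4) -> (p3 -> (p2 -> p4))) -> (((p3 -> p4) /\ ((p3 \/ p3) -> (p3 \/ (p3 \/ p2)))) /\ p2)): 1 > 0.31, so result = 0.31

0.31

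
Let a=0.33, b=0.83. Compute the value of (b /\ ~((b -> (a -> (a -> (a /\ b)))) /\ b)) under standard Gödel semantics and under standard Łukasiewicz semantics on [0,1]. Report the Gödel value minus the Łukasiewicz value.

-0.17

Gödel evaluation:
  (a /\ b) = min(0.33, 0.83) = 0.33
  (a -> (a /\ b)): 0.33 ≤ 0.33, so result = 1
  (a -> (a -> (a /\ b))): 0.33 ≤ 1, so result = 1
  (b -> (a -> (a -> (a /\ b)))): 0.83 ≤ 1, so result = 1
  ((b -> (a -> (a -> (a /\ b)))) /\ b) = min(1, 0.83) = 0.83
  ~((b -> (a -> (a -> (a /\ b)))) /\ b): Gödel ¬ of 0.83 = 0 (operand ≠ 0)
  (b /\ ~((b -> (a -> (a -> (a /\ b)))) /\ b)) = min(0.83, 0) = 0
  Gödel value = 0
Łukasiewicz evaluation:
  (a /\ b) = min(0.33, 0.83) = 0.33
  (a -> (a /\ b)): min(1, 1 − 0.33 + 0.33) = 1
  (a -> (a -> (a /\ b))): min(1, 1 − 0.33 + 1) = 1
  (b -> (a -> (a -> (a /\ b)))): min(1, 1 − 0.83 + 1) = 1
  ((b -> (a -> (a -> (a /\ b)))) /\ b) = min(1, 0.83) = 0.83
  ~((b -> (a -> (a -> (a /\ b)))) /\ b): Łukasiewicz ¬ gives 1 − 0.83 = 0.17
  (b /\ ~((b -> (a -> (a -> (a /\ b)))) /\ b)) = min(0.83, 0.17) = 0.17
  Łukasiewicz value = 0.17
Difference: 0 − 0.17 = -0.17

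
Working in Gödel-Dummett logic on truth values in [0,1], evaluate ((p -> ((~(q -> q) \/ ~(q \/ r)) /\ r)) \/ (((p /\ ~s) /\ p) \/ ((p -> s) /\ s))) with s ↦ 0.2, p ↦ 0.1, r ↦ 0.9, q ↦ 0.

0.20

(q -> q): 0 ≤ 0, so result = 1
~(q -> q): Gödel ¬ of 1 = 0 (operand ≠ 0)
(q \/ r) = max(0, 0.9) = 0.9
~(q \/ r): Gödel ¬ of 0.9 = 0 (operand ≠ 0)
(~(q -> q) \/ ~(q \/ r)) = max(0, 0) = 0
((~(q -> q) \/ ~(q \/ r)) /\ r) = min(0, 0.9) = 0
(p -> ((~(q -> q) \/ ~(q \/ r)) /\ r)): 0.1 > 0, so result = 0
~s: Gödel ¬ of 0.2 = 0 (operand ≠ 0)
(p /\ ~s) = min(0.1, 0) = 0
((p /\ ~s) /\ p) = min(0, 0.1) = 0
(p -> s): 0.1 ≤ 0.2, so result = 1
((p -> s) /\ s) = min(1, 0.2) = 0.2
(((p /\ ~s) /\ p) \/ ((p -> s) /\ s)) = max(0, 0.2) = 0.2
((p -> ((~(q -> q) \/ ~(q \/ r)) /\ r)) \/ (((p /\ ~s) /\ p) \/ ((p -> s) /\ s))) = max(0, 0.2) = 0.2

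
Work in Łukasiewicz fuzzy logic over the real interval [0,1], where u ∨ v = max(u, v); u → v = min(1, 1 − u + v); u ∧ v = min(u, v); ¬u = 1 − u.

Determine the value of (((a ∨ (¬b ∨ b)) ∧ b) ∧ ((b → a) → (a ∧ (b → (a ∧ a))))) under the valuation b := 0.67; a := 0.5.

¬b: Łukasiewicz ¬ gives 1 − 0.67 = 0.33
(¬b ∨ b) = max(0.33, 0.67) = 0.67
(a ∨ (¬b ∨ b)) = max(0.5, 0.67) = 0.67
((a ∨ (¬b ∨ b)) ∧ b) = min(0.67, 0.67) = 0.67
(b → a): min(1, 1 − 0.67 + 0.5) = 0.83
(a ∧ a) = min(0.5, 0.5) = 0.5
(b → (a ∧ a)): min(1, 1 − 0.67 + 0.5) = 0.83
(a ∧ (b → (a ∧ a))) = min(0.5, 0.83) = 0.5
((b → a) → (a ∧ (b → (a ∧ a)))): min(1, 1 − 0.83 + 0.5) = 0.67
(((a ∨ (¬b ∨ b)) ∧ b) ∧ ((b → a) → (a ∧ (b → (a ∧ a))))) = min(0.67, 0.67) = 0.67

0.67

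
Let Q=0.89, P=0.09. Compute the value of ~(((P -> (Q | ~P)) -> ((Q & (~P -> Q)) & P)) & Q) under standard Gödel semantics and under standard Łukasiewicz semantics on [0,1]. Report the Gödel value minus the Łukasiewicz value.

-0.91

Gödel evaluation:
  ~P: Gödel ¬ of 0.09 = 0 (operand ≠ 0)
  (Q | ~P) = max(0.89, 0) = 0.89
  (P -> (Q | ~P)): 0.09 ≤ 0.89, so result = 1
  ~P: Gödel ¬ of 0.09 = 0 (operand ≠ 0)
  (~P -> Q): 0 ≤ 0.89, so result = 1
  (Q & (~P -> Q)) = min(0.89, 1) = 0.89
  ((Q & (~P -> Q)) & P) = min(0.89, 0.09) = 0.09
  ((P -> (Q | ~P)) -> ((Q & (~P -> Q)) & P)): 1 > 0.09, so result = 0.09
  (((P -> (Q | ~P)) -> ((Q & (~P -> Q)) & P)) & Q) = min(0.09, 0.89) = 0.09
  ~(((P -> (Q | ~P)) -> ((Q & (~P -> Q)) & P)) & Q): Gödel ¬ of 0.09 = 0 (operand ≠ 0)
  Gödel value = 0
Łukasiewicz evaluation:
  ~P: Łukasiewicz ¬ gives 1 − 0.09 = 0.91
  (Q | ~P) = max(0.89, 0.91) = 0.91
  (P -> (Q | ~P)): min(1, 1 − 0.09 + 0.91) = 1
  ~P: Łukasiewicz ¬ gives 1 − 0.09 = 0.91
  (~P -> Q): min(1, 1 − 0.91 + 0.89) = 0.98
  (Q & (~P -> Q)) = min(0.89, 0.98) = 0.89
  ((Q & (~P -> Q)) & P) = min(0.89, 0.09) = 0.09
  ((P -> (Q | ~P)) -> ((Q & (~P -> Q)) & P)): min(1, 1 − 1 + 0.09) = 0.09
  (((P -> (Q | ~P)) -> ((Q & (~P -> Q)) & P)) & Q) = min(0.09, 0.89) = 0.09
  ~(((P -> (Q | ~P)) -> ((Q & (~P -> Q)) & P)) & Q): Łukasiewicz ¬ gives 1 − 0.09 = 0.91
  Łukasiewicz value = 0.91
Difference: 0 − 0.91 = -0.91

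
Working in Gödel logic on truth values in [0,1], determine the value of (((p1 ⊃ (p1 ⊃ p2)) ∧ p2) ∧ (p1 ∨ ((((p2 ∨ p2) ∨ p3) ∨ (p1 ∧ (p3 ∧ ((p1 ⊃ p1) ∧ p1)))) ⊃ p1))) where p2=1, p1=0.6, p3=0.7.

0.60

(p1 ⊃ p2): 0.6 ≤ 1, so result = 1
(p1 ⊃ (p1 ⊃ p2)): 0.6 ≤ 1, so result = 1
((p1 ⊃ (p1 ⊃ p2)) ∧ p2) = min(1, 1) = 1
(p2 ∨ p2) = max(1, 1) = 1
((p2 ∨ p2) ∨ p3) = max(1, 0.7) = 1
(p1 ⊃ p1): 0.6 ≤ 0.6, so result = 1
((p1 ⊃ p1) ∧ p1) = min(1, 0.6) = 0.6
(p3 ∧ ((p1 ⊃ p1) ∧ p1)) = min(0.7, 0.6) = 0.6
(p1 ∧ (p3 ∧ ((p1 ⊃ p1) ∧ p1))) = min(0.6, 0.6) = 0.6
(((p2 ∨ p2) ∨ p3) ∨ (p1 ∧ (p3 ∧ ((p1 ⊃ p1) ∧ p1)))) = max(1, 0.6) = 1
((((p2 ∨ p2) ∨ p3) ∨ (p1 ∧ (p3 ∧ ((p1 ⊃ p1) ∧ p1)))) ⊃ p1): 1 > 0.6, so result = 0.6
(p1 ∨ ((((p2 ∨ p2) ∨ p3) ∨ (p1 ∧ (p3 ∧ ((p1 ⊃ p1) ∧ p1)))) ⊃ p1)) = max(0.6, 0.6) = 0.6
(((p1 ⊃ (p1 ⊃ p2)) ∧ p2) ∧ (p1 ∨ ((((p2 ∨ p2) ∨ p3) ∨ (p1 ∧ (p3 ∧ ((p1 ⊃ p1) ∧ p1)))) ⊃ p1))) = min(1, 0.6) = 0.6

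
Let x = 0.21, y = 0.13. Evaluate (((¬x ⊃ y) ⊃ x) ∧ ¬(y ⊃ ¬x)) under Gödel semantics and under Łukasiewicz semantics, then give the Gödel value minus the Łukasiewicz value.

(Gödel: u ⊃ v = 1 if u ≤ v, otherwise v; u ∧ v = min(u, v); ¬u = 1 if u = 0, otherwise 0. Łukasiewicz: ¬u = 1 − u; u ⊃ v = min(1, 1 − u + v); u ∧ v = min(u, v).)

Gödel evaluation:
  ¬x: Gödel ¬ of 0.21 = 0 (operand ≠ 0)
  (¬x ⊃ y): 0 ≤ 0.13, so result = 1
  ((¬x ⊃ y) ⊃ x): 1 > 0.21, so result = 0.21
  ¬x: Gödel ¬ of 0.21 = 0 (operand ≠ 0)
  (y ⊃ ¬x): 0.13 > 0, so result = 0
  ¬(y ⊃ ¬x): Gödel ¬ of 0 = 1 (operand is 0)
  (((¬x ⊃ y) ⊃ x) ∧ ¬(y ⊃ ¬x)) = min(0.21, 1) = 0.21
  Gödel value = 0.21
Łukasiewicz evaluation:
  ¬x: Łukasiewicz ¬ gives 1 − 0.21 = 0.79
  (¬x ⊃ y): min(1, 1 − 0.79 + 0.13) = 0.34
  ((¬x ⊃ y) ⊃ x): min(1, 1 − 0.34 + 0.21) = 0.87
  ¬x: Łukasiewicz ¬ gives 1 − 0.21 = 0.79
  (y ⊃ ¬x): min(1, 1 − 0.13 + 0.79) = 1
  ¬(y ⊃ ¬x): Łukasiewicz ¬ gives 1 − 1 = 0
  (((¬x ⊃ y) ⊃ x) ∧ ¬(y ⊃ ¬x)) = min(0.87, 0) = 0
  Łukasiewicz value = 0
Difference: 0.21 − 0 = 0.21

0.21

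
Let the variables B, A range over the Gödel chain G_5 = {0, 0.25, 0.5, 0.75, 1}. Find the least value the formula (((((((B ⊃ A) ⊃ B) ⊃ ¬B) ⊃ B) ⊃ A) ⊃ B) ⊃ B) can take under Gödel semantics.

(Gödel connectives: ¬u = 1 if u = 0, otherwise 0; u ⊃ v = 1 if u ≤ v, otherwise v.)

0.25

The minimum is attained at B = 0.25, A = 0:
  (B ⊃ A): 0.25 > 0, so result = 0
  ((B ⊃ A) ⊃ B): 0 ≤ 0.25, so result = 1
  ¬B: Gödel ¬ of 0.25 = 0 (operand ≠ 0)
  (((B ⊃ A) ⊃ B) ⊃ ¬B): 1 > 0, so result = 0
  ((((B ⊃ A) ⊃ B) ⊃ ¬B) ⊃ B): 0 ≤ 0.25, so result = 1
  (((((B ⊃ A) ⊃ B) ⊃ ¬B) ⊃ B) ⊃ A): 1 > 0, so result = 0
  ((((((B ⊃ A) ⊃ B) ⊃ ¬B) ⊃ B) ⊃ A) ⊃ B): 0 ≤ 0.25, so result = 1
  (((((((B ⊃ A) ⊃ B) ⊃ ¬B) ⊃ B) ⊃ A) ⊃ B) ⊃ B): 1 > 0.25, so result = 0.25
Checking all 25 assignments confirms none give a value below 0.25.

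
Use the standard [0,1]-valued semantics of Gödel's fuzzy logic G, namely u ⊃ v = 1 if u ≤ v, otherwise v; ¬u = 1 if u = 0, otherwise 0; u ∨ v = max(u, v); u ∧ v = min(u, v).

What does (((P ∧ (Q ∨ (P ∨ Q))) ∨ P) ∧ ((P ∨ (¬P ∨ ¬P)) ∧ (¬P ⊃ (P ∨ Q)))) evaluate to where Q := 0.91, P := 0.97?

(P ∨ Q) = max(0.97, 0.91) = 0.97
(Q ∨ (P ∨ Q)) = max(0.91, 0.97) = 0.97
(P ∧ (Q ∨ (P ∨ Q))) = min(0.97, 0.97) = 0.97
((P ∧ (Q ∨ (P ∨ Q))) ∨ P) = max(0.97, 0.97) = 0.97
¬P: Gödel ¬ of 0.97 = 0 (operand ≠ 0)
¬P: Gödel ¬ of 0.97 = 0 (operand ≠ 0)
(¬P ∨ ¬P) = max(0, 0) = 0
(P ∨ (¬P ∨ ¬P)) = max(0.97, 0) = 0.97
¬P: Gödel ¬ of 0.97 = 0 (operand ≠ 0)
(P ∨ Q) = max(0.97, 0.91) = 0.97
(¬P ⊃ (P ∨ Q)): 0 ≤ 0.97, so result = 1
((P ∨ (¬P ∨ ¬P)) ∧ (¬P ⊃ (P ∨ Q))) = min(0.97, 1) = 0.97
(((P ∧ (Q ∨ (P ∨ Q))) ∨ P) ∧ ((P ∨ (¬P ∨ ¬P)) ∧ (¬P ⊃ (P ∨ Q)))) = min(0.97, 0.97) = 0.97

0.97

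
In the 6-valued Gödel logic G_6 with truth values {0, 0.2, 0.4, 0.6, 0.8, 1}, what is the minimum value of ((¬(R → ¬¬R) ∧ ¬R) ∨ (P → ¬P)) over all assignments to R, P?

The minimum is attained at R = 0, P = 0.2:
  ¬R: Gödel ¬ of 0 = 1 (operand is 0)
  ¬¬R: Gödel ¬ of 1 = 0 (operand ≠ 0)
  (R → ¬¬R): 0 ≤ 0, so result = 1
  ¬(R → ¬¬R): Gödel ¬ of 1 = 0 (operand ≠ 0)
  ¬R: Gödel ¬ of 0 = 1 (operand is 0)
  (¬(R → ¬¬R) ∧ ¬R) = min(0, 1) = 0
  ¬P: Gödel ¬ of 0.2 = 0 (operand ≠ 0)
  (P → ¬P): 0.2 > 0, so result = 0
  ((¬(R → ¬¬R) ∧ ¬R) ∨ (P → ¬P)) = max(0, 0) = 0
Checking all 36 assignments confirms none give a value below 0.00.

0.00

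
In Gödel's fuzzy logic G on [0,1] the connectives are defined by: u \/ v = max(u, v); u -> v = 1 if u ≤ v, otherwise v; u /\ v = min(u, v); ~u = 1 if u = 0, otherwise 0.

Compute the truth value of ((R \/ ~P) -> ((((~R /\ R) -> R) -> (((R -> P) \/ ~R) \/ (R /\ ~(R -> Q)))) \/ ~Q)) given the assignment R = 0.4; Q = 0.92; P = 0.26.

0.26

~P: Gödel ¬ of 0.26 = 0 (operand ≠ 0)
(R \/ ~P) = max(0.4, 0) = 0.4
~R: Gödel ¬ of 0.4 = 0 (operand ≠ 0)
(~R /\ R) = min(0, 0.4) = 0
((~R /\ R) -> R): 0 ≤ 0.4, so result = 1
(R -> P): 0.4 > 0.26, so result = 0.26
~R: Gödel ¬ of 0.4 = 0 (operand ≠ 0)
((R -> P) \/ ~R) = max(0.26, 0) = 0.26
(R -> Q): 0.4 ≤ 0.92, so result = 1
~(R -> Q): Gödel ¬ of 1 = 0 (operand ≠ 0)
(R /\ ~(R -> Q)) = min(0.4, 0) = 0
(((R -> P) \/ ~R) \/ (R /\ ~(R -> Q))) = max(0.26, 0) = 0.26
(((~R /\ R) -> R) -> (((R -> P) \/ ~R) \/ (R /\ ~(R -> Q)))): 1 > 0.26, so result = 0.26
~Q: Gödel ¬ of 0.92 = 0 (operand ≠ 0)
((((~R /\ R) -> R) -> (((R -> P) \/ ~R) \/ (R /\ ~(R -> Q)))) \/ ~Q) = max(0.26, 0) = 0.26
((R \/ ~P) -> ((((~R /\ R) -> R) -> (((R -> P) \/ ~R) \/ (R /\ ~(R -> Q)))) \/ ~Q)): 0.4 > 0.26, so result = 0.26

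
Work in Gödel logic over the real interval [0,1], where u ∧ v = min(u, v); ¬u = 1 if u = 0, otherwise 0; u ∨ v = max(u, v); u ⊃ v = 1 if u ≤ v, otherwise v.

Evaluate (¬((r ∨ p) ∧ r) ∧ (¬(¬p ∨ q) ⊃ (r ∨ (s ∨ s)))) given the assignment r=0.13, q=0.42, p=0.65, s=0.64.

(r ∨ p) = max(0.13, 0.65) = 0.65
((r ∨ p) ∧ r) = min(0.65, 0.13) = 0.13
¬((r ∨ p) ∧ r): Gödel ¬ of 0.13 = 0 (operand ≠ 0)
¬p: Gödel ¬ of 0.65 = 0 (operand ≠ 0)
(¬p ∨ q) = max(0, 0.42) = 0.42
¬(¬p ∨ q): Gödel ¬ of 0.42 = 0 (operand ≠ 0)
(s ∨ s) = max(0.64, 0.64) = 0.64
(r ∨ (s ∨ s)) = max(0.13, 0.64) = 0.64
(¬(¬p ∨ q) ⊃ (r ∨ (s ∨ s))): 0 ≤ 0.64, so result = 1
(¬((r ∨ p) ∧ r) ∧ (¬(¬p ∨ q) ⊃ (r ∨ (s ∨ s)))) = min(0, 1) = 0

0.00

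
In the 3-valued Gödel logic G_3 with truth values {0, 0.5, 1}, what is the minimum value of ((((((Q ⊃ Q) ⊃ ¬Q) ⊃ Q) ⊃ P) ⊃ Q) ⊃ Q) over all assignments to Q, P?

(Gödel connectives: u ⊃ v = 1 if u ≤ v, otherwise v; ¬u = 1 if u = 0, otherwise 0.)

0.50

The minimum is attained at Q = 0.5, P = 0:
  (Q ⊃ Q): 0.5 ≤ 0.5, so result = 1
  ¬Q: Gödel ¬ of 0.5 = 0 (operand ≠ 0)
  ((Q ⊃ Q) ⊃ ¬Q): 1 > 0, so result = 0
  (((Q ⊃ Q) ⊃ ¬Q) ⊃ Q): 0 ≤ 0.5, so result = 1
  ((((Q ⊃ Q) ⊃ ¬Q) ⊃ Q) ⊃ P): 1 > 0, so result = 0
  (((((Q ⊃ Q) ⊃ ¬Q) ⊃ Q) ⊃ P) ⊃ Q): 0 ≤ 0.5, so result = 1
  ((((((Q ⊃ Q) ⊃ ¬Q) ⊃ Q) ⊃ P) ⊃ Q) ⊃ Q): 1 > 0.5, so result = 0.5
Checking all 9 assignments confirms none give a value below 0.50.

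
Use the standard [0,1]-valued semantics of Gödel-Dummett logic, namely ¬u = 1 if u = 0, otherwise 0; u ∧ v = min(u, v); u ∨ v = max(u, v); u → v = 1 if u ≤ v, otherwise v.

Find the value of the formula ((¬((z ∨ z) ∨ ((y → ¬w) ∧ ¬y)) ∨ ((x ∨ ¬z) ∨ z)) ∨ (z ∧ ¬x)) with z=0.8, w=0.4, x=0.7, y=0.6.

0.80

(z ∨ z) = max(0.8, 0.8) = 0.8
¬w: Gödel ¬ of 0.4 = 0 (operand ≠ 0)
(y → ¬w): 0.6 > 0, so result = 0
¬y: Gödel ¬ of 0.6 = 0 (operand ≠ 0)
((y → ¬w) ∧ ¬y) = min(0, 0) = 0
((z ∨ z) ∨ ((y → ¬w) ∧ ¬y)) = max(0.8, 0) = 0.8
¬((z ∨ z) ∨ ((y → ¬w) ∧ ¬y)): Gödel ¬ of 0.8 = 0 (operand ≠ 0)
¬z: Gödel ¬ of 0.8 = 0 (operand ≠ 0)
(x ∨ ¬z) = max(0.7, 0) = 0.7
((x ∨ ¬z) ∨ z) = max(0.7, 0.8) = 0.8
(¬((z ∨ z) ∨ ((y → ¬w) ∧ ¬y)) ∨ ((x ∨ ¬z) ∨ z)) = max(0, 0.8) = 0.8
¬x: Gödel ¬ of 0.7 = 0 (operand ≠ 0)
(z ∧ ¬x) = min(0.8, 0) = 0
((¬((z ∨ z) ∨ ((y → ¬w) ∧ ¬y)) ∨ ((x ∨ ¬z) ∨ z)) ∨ (z ∧ ¬x)) = max(0.8, 0) = 0.8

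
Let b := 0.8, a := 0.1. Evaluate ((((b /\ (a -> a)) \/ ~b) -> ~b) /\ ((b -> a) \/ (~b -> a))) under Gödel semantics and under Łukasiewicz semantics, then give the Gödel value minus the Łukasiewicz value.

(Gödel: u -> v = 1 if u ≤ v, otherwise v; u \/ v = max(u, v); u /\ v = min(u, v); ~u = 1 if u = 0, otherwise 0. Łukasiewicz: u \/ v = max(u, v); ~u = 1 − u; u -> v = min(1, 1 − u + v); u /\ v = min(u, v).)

-0.40

Gödel evaluation:
  (a -> a): 0.1 ≤ 0.1, so result = 1
  (b /\ (a -> a)) = min(0.8, 1) = 0.8
  ~b: Gödel ¬ of 0.8 = 0 (operand ≠ 0)
  ((b /\ (a -> a)) \/ ~b) = max(0.8, 0) = 0.8
  ~b: Gödel ¬ of 0.8 = 0 (operand ≠ 0)
  (((b /\ (a -> a)) \/ ~b) -> ~b): 0.8 > 0, so result = 0
  (b -> a): 0.8 > 0.1, so result = 0.1
  ~b: Gödel ¬ of 0.8 = 0 (operand ≠ 0)
  (~b -> a): 0 ≤ 0.1, so result = 1
  ((b -> a) \/ (~b -> a)) = max(0.1, 1) = 1
  ((((b /\ (a -> a)) \/ ~b) -> ~b) /\ ((b -> a) \/ (~b -> a))) = min(0, 1) = 0
  Gödel value = 0
Łukasiewicz evaluation:
  (a -> a): min(1, 1 − 0.1 + 0.1) = 1
  (b /\ (a -> a)) = min(0.8, 1) = 0.8
  ~b: Łukasiewicz ¬ gives 1 − 0.8 = 0.2
  ((b /\ (a -> a)) \/ ~b) = max(0.8, 0.2) = 0.8
  ~b: Łukasiewicz ¬ gives 1 − 0.8 = 0.2
  (((b /\ (a -> a)) \/ ~b) -> ~b): min(1, 1 − 0.8 + 0.2) = 0.4
  (b -> a): min(1, 1 − 0.8 + 0.1) = 0.3
  ~b: Łukasiewicz ¬ gives 1 − 0.8 = 0.2
  (~b -> a): min(1, 1 − 0.2 + 0.1) = 0.9
  ((b -> a) \/ (~b -> a)) = max(0.3, 0.9) = 0.9
  ((((b /\ (a -> a)) \/ ~b) -> ~b) /\ ((b -> a) \/ (~b -> a))) = min(0.4, 0.9) = 0.4
  Łukasiewicz value = 0.4
Difference: 0 − 0.4 = -0.40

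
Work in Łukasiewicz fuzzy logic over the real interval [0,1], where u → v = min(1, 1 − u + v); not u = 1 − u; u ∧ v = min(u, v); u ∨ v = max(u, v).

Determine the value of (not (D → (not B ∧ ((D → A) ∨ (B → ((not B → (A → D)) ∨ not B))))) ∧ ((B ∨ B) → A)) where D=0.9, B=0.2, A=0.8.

not B: Łukasiewicz ¬ gives 1 − 0.2 = 0.8
(D → A): min(1, 1 − 0.9 + 0.8) = 0.9
not B: Łukasiewicz ¬ gives 1 − 0.2 = 0.8
(A → D): min(1, 1 − 0.8 + 0.9) = 1
(not B → (A → D)): min(1, 1 − 0.8 + 1) = 1
not B: Łukasiewicz ¬ gives 1 − 0.2 = 0.8
((not B → (A → D)) ∨ not B) = max(1, 0.8) = 1
(B → ((not B → (A → D)) ∨ not B)): min(1, 1 − 0.2 + 1) = 1
((D → A) ∨ (B → ((not B → (A → D)) ∨ not B))) = max(0.9, 1) = 1
(not B ∧ ((D → A) ∨ (B → ((not B → (A → D)) ∨ not B)))) = min(0.8, 1) = 0.8
(D → (not B ∧ ((D → A) ∨ (B → ((not B → (A → D)) ∨ not B))))): min(1, 1 − 0.9 + 0.8) = 0.9
not (D → (not B ∧ ((D → A) ∨ (B → ((not B → (A → D)) ∨ not B))))): Łukasiewicz ¬ gives 1 − 0.9 = 0.1
(B ∨ B) = max(0.2, 0.2) = 0.2
((B ∨ B) → A): min(1, 1 − 0.2 + 0.8) = 1
(not (D → (not B ∧ ((D → A) ∨ (B → ((not B → (A → D)) ∨ not B))))) ∧ ((B ∨ B) → A)) = min(0.1, 1) = 0.1

0.10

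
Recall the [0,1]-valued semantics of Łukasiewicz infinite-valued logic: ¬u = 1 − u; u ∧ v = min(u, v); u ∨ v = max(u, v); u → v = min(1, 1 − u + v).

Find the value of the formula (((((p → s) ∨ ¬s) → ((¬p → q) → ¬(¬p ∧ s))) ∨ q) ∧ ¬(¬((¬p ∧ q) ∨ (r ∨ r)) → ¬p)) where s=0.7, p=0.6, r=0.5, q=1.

0.10

(p → s): min(1, 1 − 0.6 + 0.7) = 1
¬s: Łukasiewicz ¬ gives 1 − 0.7 = 0.3
((p → s) ∨ ¬s) = max(1, 0.3) = 1
¬p: Łukasiewicz ¬ gives 1 − 0.6 = 0.4
(¬p → q): min(1, 1 − 0.4 + 1) = 1
¬p: Łukasiewicz ¬ gives 1 − 0.6 = 0.4
(¬p ∧ s) = min(0.4, 0.7) = 0.4
¬(¬p ∧ s): Łukasiewicz ¬ gives 1 − 0.4 = 0.6
((¬p → q) → ¬(¬p ∧ s)): min(1, 1 − 1 + 0.6) = 0.6
(((p → s) ∨ ¬s) → ((¬p → q) → ¬(¬p ∧ s))): min(1, 1 − 1 + 0.6) = 0.6
((((p → s) ∨ ¬s) → ((¬p → q) → ¬(¬p ∧ s))) ∨ q) = max(0.6, 1) = 1
¬p: Łukasiewicz ¬ gives 1 − 0.6 = 0.4
(¬p ∧ q) = min(0.4, 1) = 0.4
(r ∨ r) = max(0.5, 0.5) = 0.5
((¬p ∧ q) ∨ (r ∨ r)) = max(0.4, 0.5) = 0.5
¬((¬p ∧ q) ∨ (r ∨ r)): Łukasiewicz ¬ gives 1 − 0.5 = 0.5
¬p: Łukasiewicz ¬ gives 1 − 0.6 = 0.4
(¬((¬p ∧ q) ∨ (r ∨ r)) → ¬p): min(1, 1 − 0.5 + 0.4) = 0.9
¬(¬((¬p ∧ q) ∨ (r ∨ r)) → ¬p): Łukasiewicz ¬ gives 1 − 0.9 = 0.1
(((((p → s) ∨ ¬s) → ((¬p → q) → ¬(¬p ∧ s))) ∨ q) ∧ ¬(¬((¬p ∧ q) ∨ (r ∨ r)) → ¬p)) = min(1, 0.1) = 0.1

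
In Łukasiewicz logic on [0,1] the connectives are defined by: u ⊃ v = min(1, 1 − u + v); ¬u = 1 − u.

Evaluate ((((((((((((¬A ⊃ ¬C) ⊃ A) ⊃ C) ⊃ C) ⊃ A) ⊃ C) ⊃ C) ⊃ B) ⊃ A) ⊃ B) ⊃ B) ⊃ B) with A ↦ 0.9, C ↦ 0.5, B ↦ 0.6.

0.60

¬A: Łukasiewicz ¬ gives 1 − 0.9 = 0.1
¬C: Łukasiewicz ¬ gives 1 − 0.5 = 0.5
(¬A ⊃ ¬C): min(1, 1 − 0.1 + 0.5) = 1
((¬A ⊃ ¬C) ⊃ A): min(1, 1 − 1 + 0.9) = 0.9
(((¬A ⊃ ¬C) ⊃ A) ⊃ C): min(1, 1 − 0.9 + 0.5) = 0.6
((((¬A ⊃ ¬C) ⊃ A) ⊃ C) ⊃ C): min(1, 1 − 0.6 + 0.5) = 0.9
(((((¬A ⊃ ¬C) ⊃ A) ⊃ C) ⊃ C) ⊃ A): min(1, 1 − 0.9 + 0.9) = 1
((((((¬A ⊃ ¬C) ⊃ A) ⊃ C) ⊃ C) ⊃ A) ⊃ C): min(1, 1 − 1 + 0.5) = 0.5
(((((((¬A ⊃ ¬C) ⊃ A) ⊃ C) ⊃ C) ⊃ A) ⊃ C) ⊃ C): min(1, 1 − 0.5 + 0.5) = 1
((((((((¬A ⊃ ¬C) ⊃ A) ⊃ C) ⊃ C) ⊃ A) ⊃ C) ⊃ C) ⊃ B): min(1, 1 − 1 + 0.6) = 0.6
(((((((((¬A ⊃ ¬C) ⊃ A) ⊃ C) ⊃ C) ⊃ A) ⊃ C) ⊃ C) ⊃ B) ⊃ A): min(1, 1 − 0.6 + 0.9) = 1
((((((((((¬A ⊃ ¬C) ⊃ A) ⊃ C) ⊃ C) ⊃ A) ⊃ C) ⊃ C) ⊃ B) ⊃ A) ⊃ B): min(1, 1 − 1 + 0.6) = 0.6
(((((((((((¬A ⊃ ¬C) ⊃ A) ⊃ C) ⊃ C) ⊃ A) ⊃ C) ⊃ C) ⊃ B) ⊃ A) ⊃ B) ⊃ B): min(1, 1 − 0.6 + 0.6) = 1
((((((((((((¬A ⊃ ¬C) ⊃ A) ⊃ C) ⊃ C) ⊃ A) ⊃ C) ⊃ C) ⊃ B) ⊃ A) ⊃ B) ⊃ B) ⊃ B): min(1, 1 − 1 + 0.6) = 0.6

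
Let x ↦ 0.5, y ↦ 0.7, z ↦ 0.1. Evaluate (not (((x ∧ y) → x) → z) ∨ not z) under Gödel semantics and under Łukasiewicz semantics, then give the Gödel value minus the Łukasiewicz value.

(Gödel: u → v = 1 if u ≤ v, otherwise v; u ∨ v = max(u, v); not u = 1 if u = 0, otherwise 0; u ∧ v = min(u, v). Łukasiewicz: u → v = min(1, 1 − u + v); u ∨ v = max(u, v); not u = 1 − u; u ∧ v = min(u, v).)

-0.90

Gödel evaluation:
  (x ∧ y) = min(0.5, 0.7) = 0.5
  ((x ∧ y) → x): 0.5 ≤ 0.5, so result = 1
  (((x ∧ y) → x) → z): 1 > 0.1, so result = 0.1
  not (((x ∧ y) → x) → z): Gödel ¬ of 0.1 = 0 (operand ≠ 0)
  not z: Gödel ¬ of 0.1 = 0 (operand ≠ 0)
  (not (((x ∧ y) → x) → z) ∨ not z) = max(0, 0) = 0
  Gödel value = 0
Łukasiewicz evaluation:
  (x ∧ y) = min(0.5, 0.7) = 0.5
  ((x ∧ y) → x): min(1, 1 − 0.5 + 0.5) = 1
  (((x ∧ y) → x) → z): min(1, 1 − 1 + 0.1) = 0.1
  not (((x ∧ y) → x) → z): Łukasiewicz ¬ gives 1 − 0.1 = 0.9
  not z: Łukasiewicz ¬ gives 1 − 0.1 = 0.9
  (not (((x ∧ y) → x) → z) ∨ not z) = max(0.9, 0.9) = 0.9
  Łukasiewicz value = 0.9
Difference: 0 − 0.9 = -0.90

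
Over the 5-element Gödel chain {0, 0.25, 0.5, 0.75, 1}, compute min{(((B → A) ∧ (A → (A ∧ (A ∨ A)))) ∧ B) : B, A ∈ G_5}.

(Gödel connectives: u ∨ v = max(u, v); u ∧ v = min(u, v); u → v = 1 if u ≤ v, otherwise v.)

The minimum is attained at B = 0, A = 0:
  (B → A): 0 ≤ 0, so result = 1
  (A ∨ A) = max(0, 0) = 0
  (A ∧ (A ∨ A)) = min(0, 0) = 0
  (A → (A ∧ (A ∨ A))): 0 ≤ 0, so result = 1
  ((B → A) ∧ (A → (A ∧ (A ∨ A)))) = min(1, 1) = 1
  (((B → A) ∧ (A → (A ∧ (A ∨ A)))) ∧ B) = min(1, 0) = 0
Checking all 25 assignments confirms none give a value below 0.00.

0.00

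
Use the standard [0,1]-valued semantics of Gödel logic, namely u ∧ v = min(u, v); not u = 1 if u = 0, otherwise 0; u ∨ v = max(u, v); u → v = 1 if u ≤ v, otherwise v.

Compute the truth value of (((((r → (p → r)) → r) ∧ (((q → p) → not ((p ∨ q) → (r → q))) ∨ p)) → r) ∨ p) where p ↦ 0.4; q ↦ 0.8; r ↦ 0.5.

1.00

(p → r): 0.4 ≤ 0.5, so result = 1
(r → (p → r)): 0.5 ≤ 1, so result = 1
((r → (p → r)) → r): 1 > 0.5, so result = 0.5
(q → p): 0.8 > 0.4, so result = 0.4
(p ∨ q) = max(0.4, 0.8) = 0.8
(r → q): 0.5 ≤ 0.8, so result = 1
((p ∨ q) → (r → q)): 0.8 ≤ 1, so result = 1
not ((p ∨ q) → (r → q)): Gödel ¬ of 1 = 0 (operand ≠ 0)
((q → p) → not ((p ∨ q) → (r → q))): 0.4 > 0, so result = 0
(((q → p) → not ((p ∨ q) → (r → q))) ∨ p) = max(0, 0.4) = 0.4
(((r → (p → r)) → r) ∧ (((q → p) → not ((p ∨ q) → (r → q))) ∨ p)) = min(0.5, 0.4) = 0.4
((((r → (p → r)) → r) ∧ (((q → p) → not ((p ∨ q) → (r → q))) ∨ p)) → r): 0.4 ≤ 0.5, so result = 1
(((((r → (p → r)) → r) ∧ (((q → p) → not ((p ∨ q) → (r → q))) ∨ p)) → r) ∨ p) = max(1, 0.4) = 1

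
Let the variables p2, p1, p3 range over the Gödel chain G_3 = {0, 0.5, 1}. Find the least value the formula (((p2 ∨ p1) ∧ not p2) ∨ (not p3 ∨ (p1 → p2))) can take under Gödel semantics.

The minimum is attained at p2 = 0, p1 = 0.5, p3 = 0.5:
  (p2 ∨ p1) = max(0, 0.5) = 0.5
  not p2: Gödel ¬ of 0 = 1 (operand is 0)
  ((p2 ∨ p1) ∧ not p2) = min(0.5, 1) = 0.5
  not p3: Gödel ¬ of 0.5 = 0 (operand ≠ 0)
  (p1 → p2): 0.5 > 0, so result = 0
  (not p3 ∨ (p1 → p2)) = max(0, 0) = 0
  (((p2 ∨ p1) ∧ not p2) ∨ (not p3 ∨ (p1 → p2))) = max(0.5, 0) = 0.5
Checking all 27 assignments confirms none give a value below 0.50.

0.50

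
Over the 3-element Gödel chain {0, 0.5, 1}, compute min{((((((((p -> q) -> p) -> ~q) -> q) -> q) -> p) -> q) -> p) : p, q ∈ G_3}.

The minimum is attained at p = 0, q = 0:
  (p -> q): 0 ≤ 0, so result = 1
  ((p -> q) -> p): 1 > 0, so result = 0
  ~q: Gödel ¬ of 0 = 1 (operand is 0)
  (((p -> q) -> p) -> ~q): 0 ≤ 1, so result = 1
  ((((p -> q) -> p) -> ~q) -> q): 1 > 0, so result = 0
  (((((p -> q) -> p) -> ~q) -> q) -> q): 0 ≤ 0, so result = 1
  ((((((p -> q) -> p) -> ~q) -> q) -> q) -> p): 1 > 0, so result = 0
  (((((((p -> q) -> p) -> ~q) -> q) -> q) -> p) -> q): 0 ≤ 0, so result = 1
  ((((((((p -> q) -> p) -> ~q) -> q) -> q) -> p) -> q) -> p): 1 > 0, so result = 0
Checking all 9 assignments confirms none give a value below 0.00.

0.00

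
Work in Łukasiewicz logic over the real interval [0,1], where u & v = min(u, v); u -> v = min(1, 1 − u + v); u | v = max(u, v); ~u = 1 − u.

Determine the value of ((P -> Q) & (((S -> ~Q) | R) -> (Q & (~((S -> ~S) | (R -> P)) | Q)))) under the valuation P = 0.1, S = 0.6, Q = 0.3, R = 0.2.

0.30

(P -> Q): min(1, 1 − 0.1 + 0.3) = 1
~Q: Łukasiewicz ¬ gives 1 − 0.3 = 0.7
(S -> ~Q): min(1, 1 − 0.6 + 0.7) = 1
((S -> ~Q) | R) = max(1, 0.2) = 1
~S: Łukasiewicz ¬ gives 1 − 0.6 = 0.4
(S -> ~S): min(1, 1 − 0.6 + 0.4) = 0.8
(R -> P): min(1, 1 − 0.2 + 0.1) = 0.9
((S -> ~S) | (R -> P)) = max(0.8, 0.9) = 0.9
~((S -> ~S) | (R -> P)): Łukasiewicz ¬ gives 1 − 0.9 = 0.1
(~((S -> ~S) | (R -> P)) | Q) = max(0.1, 0.3) = 0.3
(Q & (~((S -> ~S) | (R -> P)) | Q)) = min(0.3, 0.3) = 0.3
(((S -> ~Q) | R) -> (Q & (~((S -> ~S) | (R -> P)) | Q))): min(1, 1 − 1 + 0.3) = 0.3
((P -> Q) & (((S -> ~Q) | R) -> (Q & (~((S -> ~S) | (R -> P)) | Q)))) = min(1, 0.3) = 0.3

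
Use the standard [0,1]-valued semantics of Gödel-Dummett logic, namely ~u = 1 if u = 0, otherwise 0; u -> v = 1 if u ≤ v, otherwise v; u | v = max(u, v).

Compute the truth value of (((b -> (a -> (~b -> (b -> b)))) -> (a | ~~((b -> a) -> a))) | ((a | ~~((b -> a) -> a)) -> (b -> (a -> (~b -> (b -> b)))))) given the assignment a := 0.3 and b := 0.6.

1.00

~b: Gödel ¬ of 0.6 = 0 (operand ≠ 0)
(b -> b): 0.6 ≤ 0.6, so result = 1
(~b -> (b -> b)): 0 ≤ 1, so result = 1
(a -> (~b -> (b -> b))): 0.3 ≤ 1, so result = 1
(b -> (a -> (~b -> (b -> b)))): 0.6 ≤ 1, so result = 1
(b -> a): 0.6 > 0.3, so result = 0.3
((b -> a) -> a): 0.3 ≤ 0.3, so result = 1
~((b -> a) -> a): Gödel ¬ of 1 = 0 (operand ≠ 0)
~~((b -> a) -> a): Gödel ¬ of 0 = 1 (operand is 0)
(a | ~~((b -> a) -> a)) = max(0.3, 1) = 1
((b -> (a -> (~b -> (b -> b)))) -> (a | ~~((b -> a) -> a))): 1 ≤ 1, so result = 1
(b -> a): 0.6 > 0.3, so result = 0.3
((b -> a) -> a): 0.3 ≤ 0.3, so result = 1
~((b -> a) -> a): Gödel ¬ of 1 = 0 (operand ≠ 0)
~~((b -> a) -> a): Gödel ¬ of 0 = 1 (operand is 0)
(a | ~~((b -> a) -> a)) = max(0.3, 1) = 1
~b: Gödel ¬ of 0.6 = 0 (operand ≠ 0)
(b -> b): 0.6 ≤ 0.6, so result = 1
(~b -> (b -> b)): 0 ≤ 1, so result = 1
(a -> (~b -> (b -> b))): 0.3 ≤ 1, so result = 1
(b -> (a -> (~b -> (b -> b)))): 0.6 ≤ 1, so result = 1
((a | ~~((b -> a) -> a)) -> (b -> (a -> (~b -> (b -> b))))): 1 ≤ 1, so result = 1
(((b -> (a -> (~b -> (b -> b)))) -> (a | ~~((b -> a) -> a))) | ((a | ~~((b -> a) -> a)) -> (b -> (a -> (~b -> (b -> b)))))) = max(1, 1) = 1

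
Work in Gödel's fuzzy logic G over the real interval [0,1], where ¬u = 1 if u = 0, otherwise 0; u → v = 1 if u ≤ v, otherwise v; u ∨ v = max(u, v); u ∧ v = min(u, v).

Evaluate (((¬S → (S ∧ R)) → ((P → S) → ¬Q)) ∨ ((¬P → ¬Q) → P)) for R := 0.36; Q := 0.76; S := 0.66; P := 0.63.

0.63

¬S: Gödel ¬ of 0.66 = 0 (operand ≠ 0)
(S ∧ R) = min(0.66, 0.36) = 0.36
(¬S → (S ∧ R)): 0 ≤ 0.36, so result = 1
(P → S): 0.63 ≤ 0.66, so result = 1
¬Q: Gödel ¬ of 0.76 = 0 (operand ≠ 0)
((P → S) → ¬Q): 1 > 0, so result = 0
((¬S → (S ∧ R)) → ((P → S) → ¬Q)): 1 > 0, so result = 0
¬P: Gödel ¬ of 0.63 = 0 (operand ≠ 0)
¬Q: Gödel ¬ of 0.76 = 0 (operand ≠ 0)
(¬P → ¬Q): 0 ≤ 0, so result = 1
((¬P → ¬Q) → P): 1 > 0.63, so result = 0.63
(((¬S → (S ∧ R)) → ((P → S) → ¬Q)) ∨ ((¬P → ¬Q) → P)) = max(0, 0.63) = 0.63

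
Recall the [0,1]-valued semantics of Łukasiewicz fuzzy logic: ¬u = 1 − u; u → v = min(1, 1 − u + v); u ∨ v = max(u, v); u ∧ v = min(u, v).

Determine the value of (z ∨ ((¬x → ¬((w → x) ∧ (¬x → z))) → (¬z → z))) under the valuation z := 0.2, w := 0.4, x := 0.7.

¬x: Łukasiewicz ¬ gives 1 − 0.7 = 0.3
(w → x): min(1, 1 − 0.4 + 0.7) = 1
¬x: Łukasiewicz ¬ gives 1 − 0.7 = 0.3
(¬x → z): min(1, 1 − 0.3 + 0.2) = 0.9
((w → x) ∧ (¬x → z)) = min(1, 0.9) = 0.9
¬((w → x) ∧ (¬x → z)): Łukasiewicz ¬ gives 1 − 0.9 = 0.1
(¬x → ¬((w → x) ∧ (¬x → z))): min(1, 1 − 0.3 + 0.1) = 0.8
¬z: Łukasiewicz ¬ gives 1 − 0.2 = 0.8
(¬z → z): min(1, 1 − 0.8 + 0.2) = 0.4
((¬x → ¬((w → x) ∧ (¬x → z))) → (¬z → z)): min(1, 1 − 0.8 + 0.4) = 0.6
(z ∨ ((¬x → ¬((w → x) ∧ (¬x → z))) → (¬z → z))) = max(0.2, 0.6) = 0.6

0.60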